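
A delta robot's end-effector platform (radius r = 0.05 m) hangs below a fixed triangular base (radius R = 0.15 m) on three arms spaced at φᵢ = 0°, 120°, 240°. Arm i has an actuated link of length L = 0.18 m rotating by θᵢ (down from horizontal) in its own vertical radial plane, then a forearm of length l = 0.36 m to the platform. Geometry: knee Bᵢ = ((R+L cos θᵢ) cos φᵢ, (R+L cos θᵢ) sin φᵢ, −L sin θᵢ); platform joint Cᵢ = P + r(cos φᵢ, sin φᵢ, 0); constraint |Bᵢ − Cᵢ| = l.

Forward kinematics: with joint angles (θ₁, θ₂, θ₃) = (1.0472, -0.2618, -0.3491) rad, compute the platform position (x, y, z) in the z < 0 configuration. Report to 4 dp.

arm 1 at φ=0.0°: (R−r)+L cos θ1 = 0.1900;  O1 = (0.1900, 0.0000, -0.1559)
O2 = (0.2739·cos120.0°, 0.2739·sin120.0°, 0.0466) = (-0.1369, 0.2372, 0.0466)
O3 = (0.2691·cos240.0°, 0.2691·sin240.0°, 0.0616) = (-0.1346, -0.2331, 0.0616)
|O₂|²−|O₁|² = 0.0168;  |O₃|²−|O₁|² = 0.0158
plane₁₂: -0.6539x+0.4744y+0.4049z = 0.0168
det = 0.6127;  x = -0.0250+0.6448z,  y = 0.0009+0.0351z
quadratic in z: (1.4170)z²+(0.0346)z+(-0.0591)=0, √Δ=0.5796 → z ∈ {-0.2167, 0.1923}; z = -0.2167 (taking z<0)
x = -0.1648, y = -0.0067

(-0.1648, -0.0067, -0.2167)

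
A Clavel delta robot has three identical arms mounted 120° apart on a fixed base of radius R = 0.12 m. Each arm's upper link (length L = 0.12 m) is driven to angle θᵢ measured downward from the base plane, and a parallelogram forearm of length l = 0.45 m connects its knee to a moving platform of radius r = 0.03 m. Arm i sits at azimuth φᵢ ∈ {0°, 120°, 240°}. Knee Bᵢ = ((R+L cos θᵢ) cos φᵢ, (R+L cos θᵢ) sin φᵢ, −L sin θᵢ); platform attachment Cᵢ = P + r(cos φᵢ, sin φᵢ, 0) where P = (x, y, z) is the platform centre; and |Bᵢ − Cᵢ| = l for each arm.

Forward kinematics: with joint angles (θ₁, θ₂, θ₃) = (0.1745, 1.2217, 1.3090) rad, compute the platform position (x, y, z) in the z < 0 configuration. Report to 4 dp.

(0.1896, 0.0152, -0.4702)

arm 1 at φ=0.0°: e+L cos θ1 = 0.2082;  centre 1 = (0.2082, 0.0000, -0.0208)
arm 2 at φ=120.0°: e+L cos θ2 = 0.1310;  centre 2 = (-0.0655, 0.1135, -0.1128)
arm 3 at φ=240.0°: e+L cos θ3 = 0.1211;  centre 3 = (-0.0605, -0.1048, -0.1159)
subtract pairs → two planes through P
linear system: -0.5474x+0.2270y = -0.0139−-0.1839z; -0.5374x+-0.2097y = -0.0157−-0.1902z
det = 0.2368;  x = 0.0273+-0.3451z,  y = 0.0047+-0.0223z
sphere 1 gives Az²+Bz+C=0 with A=1.1196, B=0.1663, C=-0.1693;  B²−4AC=0.7860;  roots -0.4702, 0.3217;  negative root z = -0.4702
x = 0.1896, y = 0.0152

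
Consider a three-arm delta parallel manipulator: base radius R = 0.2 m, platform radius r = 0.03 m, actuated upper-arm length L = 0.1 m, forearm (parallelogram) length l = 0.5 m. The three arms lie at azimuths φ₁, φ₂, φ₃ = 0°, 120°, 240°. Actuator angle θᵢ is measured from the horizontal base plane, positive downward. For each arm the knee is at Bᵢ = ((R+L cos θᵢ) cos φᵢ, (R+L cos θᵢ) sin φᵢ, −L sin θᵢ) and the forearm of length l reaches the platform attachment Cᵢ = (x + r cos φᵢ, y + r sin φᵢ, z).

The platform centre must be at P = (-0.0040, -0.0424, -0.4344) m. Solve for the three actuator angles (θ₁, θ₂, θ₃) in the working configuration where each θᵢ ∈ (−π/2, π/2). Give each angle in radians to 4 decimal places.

θ₁ = 0.1741, θ₂ = 0.3489, θ₃ = -0.0875

φ1=0.0° → target in arm frame (-0.0040, -0.0424)
  e−x'=0.1740;  (l²−L²−(e−x')²−y'²−z²)/2L = 0.0961
  θ1 = atan2(B,A) + arccos(C/0.4680) = 0.1741
arm 2 (φ=120.0°): x'=-0.0347, y'=0.0247
  A cos θ + B sin θ = C:  0.2047·cos θ + -0.4344·sin θ = 0.0439
  √(A²+B²)=0.4802;  θ2 = -1.1304+1.4793 ≈ 0.3489
φ3=240.0° → target in arm frame (0.0387, 0.0177)
  A=0.1313, B=-0.4344, C=(l²−L²−A²−y'²−z²)/(2L)=0.1687
  θ3 = atan2(B,A) + arccos(C/0.4538) = -0.0875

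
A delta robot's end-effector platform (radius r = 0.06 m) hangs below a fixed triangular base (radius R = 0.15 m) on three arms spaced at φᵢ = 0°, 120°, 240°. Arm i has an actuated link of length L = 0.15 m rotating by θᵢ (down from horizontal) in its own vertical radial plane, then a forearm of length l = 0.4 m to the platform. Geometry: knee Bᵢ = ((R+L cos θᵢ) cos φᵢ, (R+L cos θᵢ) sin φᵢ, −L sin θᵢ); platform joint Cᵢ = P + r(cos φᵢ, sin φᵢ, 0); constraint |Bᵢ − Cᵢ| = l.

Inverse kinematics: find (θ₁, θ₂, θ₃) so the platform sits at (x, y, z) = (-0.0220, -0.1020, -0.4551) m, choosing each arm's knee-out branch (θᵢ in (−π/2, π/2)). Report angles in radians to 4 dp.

rotate P by −φ1: (-0.0220, -0.1020, -0.4551)
  e−x'=0.1120;  (l²−L²−(e−x')²−y'²−z²)/2L = -0.3085
  γ=atan2(-0.4551,0.1120)=-1.3295;  ψ=arccos(-0.6583)=2.2894;  θ1=γ+ψ≈0.9599
rotate P by −φ2: (-0.0773, 0.0701, -0.4551)
  e−x'=0.1673;  (l²−L²−(e−x')²−y'²−z²)/2L = -0.3417
  γ=atan2(-0.4551,0.1673)=-1.2185;  ψ=arccos(-0.7048)=2.3529;  θ2=γ+ψ≈1.1345
rotate P by −φ3: (0.0993, 0.0319, -0.4551)
  A cos θ + B sin θ = C:  -0.0093·cos θ + -0.4551·sin θ = -0.2357
  θ3 = atan2(B,A) + arccos(C/0.4552) = 0.5239

θ₁ = 0.9599, θ₂ = 1.1345, θ₃ = 0.5239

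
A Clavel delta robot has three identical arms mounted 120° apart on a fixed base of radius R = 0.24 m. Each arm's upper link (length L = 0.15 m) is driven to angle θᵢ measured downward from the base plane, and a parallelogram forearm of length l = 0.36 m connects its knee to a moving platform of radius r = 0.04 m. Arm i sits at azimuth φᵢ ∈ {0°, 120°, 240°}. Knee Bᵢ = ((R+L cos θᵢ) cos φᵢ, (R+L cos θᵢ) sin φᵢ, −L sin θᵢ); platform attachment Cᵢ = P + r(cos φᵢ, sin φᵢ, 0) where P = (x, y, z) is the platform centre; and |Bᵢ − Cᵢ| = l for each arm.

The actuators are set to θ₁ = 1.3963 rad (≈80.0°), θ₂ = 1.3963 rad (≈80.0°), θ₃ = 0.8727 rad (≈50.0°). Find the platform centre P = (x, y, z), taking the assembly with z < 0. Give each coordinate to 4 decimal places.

centre 1 = (0.2260·cos0.0°, 0.2260·sin0.0°, -0.1477) = (0.2260, 0.0000, -0.1477)
φ2=120.0°: virtual centre (-0.1130, 0.1958, -0.1477), radius l
φ3=240.0°: virtual centre (-0.1482, -0.2567, -0.1149), radius l
eliminate P² terms by subtracting sphere 1 from 2 and 3
[-0.6781 0.3915 0.0000]·P = 0.0000;  [-0.7485 -0.5134 0.0656]·P = 0.0281
det = 0.6412;  x = -0.0172+0.0401z,  y = -0.0298+0.0694z
into |P−centre ₁|² = l²: 1.0064z² + 0.2718z + -0.0477 = 0;  Δ = 0.2660;  z = -0.3913 or 0.1212 → z<0 root = -0.3913
x = -0.0329, y = -0.0569

(-0.0329, -0.0569, -0.3913)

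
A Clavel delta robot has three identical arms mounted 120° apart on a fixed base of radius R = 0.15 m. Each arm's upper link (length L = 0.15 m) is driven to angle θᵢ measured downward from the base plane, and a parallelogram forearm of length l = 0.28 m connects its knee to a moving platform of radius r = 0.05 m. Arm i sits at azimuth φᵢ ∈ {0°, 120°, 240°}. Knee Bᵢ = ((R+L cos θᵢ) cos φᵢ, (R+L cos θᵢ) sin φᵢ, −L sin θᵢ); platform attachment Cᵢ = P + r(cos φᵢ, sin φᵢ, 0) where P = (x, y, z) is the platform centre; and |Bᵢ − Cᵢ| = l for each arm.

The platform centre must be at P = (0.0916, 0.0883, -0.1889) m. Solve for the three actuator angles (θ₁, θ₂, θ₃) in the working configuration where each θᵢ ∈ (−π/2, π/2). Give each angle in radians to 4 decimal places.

arm 1 (φ=0.0°): x'=0.0916, y'=0.0883
  A=0.0084, B=-0.1889, C=(l²−L²−A²−y'²−z²)/(2L)=0.0412
  θ1 = atan2(B,A) + arccos(C/0.1891) = -0.1750
rotate P by −φ2: (0.0307, -0.1235, -0.1889)
  A cos θ + B sin θ = C:  0.0693·cos θ + -0.1889·sin θ = 0.0005
  γ=atan2(-0.1889,0.0693)=-1.2190;  ψ=arccos(0.0027)=1.5681;  θ2=γ+ψ≈0.3490
φ3=240.0° → target in arm frame (-0.1223, 0.0352)
  A cos θ + B sin θ = C:  0.2223·cos θ + -0.1889·sin θ = -0.1014
  √(A²+B²)=0.2917;  θ3 = -0.7044+1.9259 ≈ 1.2215

θ₁ = -0.1750, θ₂ = 0.3490, θ₃ = 1.2215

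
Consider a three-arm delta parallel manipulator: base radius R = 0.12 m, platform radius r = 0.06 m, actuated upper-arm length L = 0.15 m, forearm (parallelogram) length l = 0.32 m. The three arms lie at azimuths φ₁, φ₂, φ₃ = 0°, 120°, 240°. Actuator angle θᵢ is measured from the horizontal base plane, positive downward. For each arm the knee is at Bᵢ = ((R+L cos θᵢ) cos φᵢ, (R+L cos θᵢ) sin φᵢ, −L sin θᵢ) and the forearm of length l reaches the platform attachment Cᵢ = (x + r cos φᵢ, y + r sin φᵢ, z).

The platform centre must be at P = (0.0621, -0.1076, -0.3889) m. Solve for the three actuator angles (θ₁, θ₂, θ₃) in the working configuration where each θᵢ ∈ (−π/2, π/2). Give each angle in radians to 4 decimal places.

φ1=0.0° → target in arm frame (0.0621, -0.1076)
  A cos θ + B sin θ = C:  -0.0021·cos θ + -0.3889·sin θ = -0.2764
  θ1 = atan2(B,A) + arccos(C/0.3889) = 0.7852
φ2=120.0° → target in arm frame (-0.1242, 0.0000)
  A cos θ + B sin θ = C:  0.1842·cos θ + -0.3889·sin θ = -0.3510
  γ=atan2(-0.3889,0.1842)=-1.1284;  ψ=arccos(-0.8155)=2.5245;  θ2=γ+ψ≈1.3961
rotate P by −φ3: (0.0621, 0.1076, -0.3889)
  A cos θ + B sin θ = C:  -0.0021·cos θ + -0.3889·sin θ = -0.2764
  θ3 = atan2(B,A) + arccos(C/0.3889) = 0.7850

θ₁ = 0.7852, θ₂ = 1.3961, θ₃ = 0.7850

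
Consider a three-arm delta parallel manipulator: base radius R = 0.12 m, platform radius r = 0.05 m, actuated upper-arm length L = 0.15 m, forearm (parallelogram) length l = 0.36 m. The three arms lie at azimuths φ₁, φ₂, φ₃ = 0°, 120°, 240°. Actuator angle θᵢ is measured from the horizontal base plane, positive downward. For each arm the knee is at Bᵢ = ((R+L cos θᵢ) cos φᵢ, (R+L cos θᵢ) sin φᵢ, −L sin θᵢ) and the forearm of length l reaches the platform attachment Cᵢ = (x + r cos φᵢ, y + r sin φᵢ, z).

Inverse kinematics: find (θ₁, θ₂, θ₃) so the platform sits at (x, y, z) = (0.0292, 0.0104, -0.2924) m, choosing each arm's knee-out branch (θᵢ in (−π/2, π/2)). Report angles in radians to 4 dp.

θ₁ = -0.0872, θ₂ = 0.0871, θ₃ = 0.1744

rotate P by −φ1: (0.0292, 0.0104, -0.2924)
  e−x'=0.0408;  (l²−L²−(e−x')²−y'²−z²)/2L = 0.0661
  √(A²+B²)=0.2952;  θ1 = -1.4322+1.3450 ≈ -0.0872
rotate P by −φ2: (-0.0056, -0.0305, -0.2924)
  e−x'=0.0756;  (l²−L²−(e−x')²−y'²−z²)/2L = 0.0499
  √(A²+B²)=0.3020;  θ2 = -1.3178+1.4049 ≈ 0.0871
arm 3 (φ=240.0°): x'=-0.0236, y'=0.0201
  A cos θ + B sin θ = C:  0.0936·cos θ + -0.2924·sin θ = 0.0415
  γ=atan2(-0.2924,0.0936)=-1.2610;  ψ=arccos(0.1350)=1.4354;  θ3=γ+ψ≈0.1744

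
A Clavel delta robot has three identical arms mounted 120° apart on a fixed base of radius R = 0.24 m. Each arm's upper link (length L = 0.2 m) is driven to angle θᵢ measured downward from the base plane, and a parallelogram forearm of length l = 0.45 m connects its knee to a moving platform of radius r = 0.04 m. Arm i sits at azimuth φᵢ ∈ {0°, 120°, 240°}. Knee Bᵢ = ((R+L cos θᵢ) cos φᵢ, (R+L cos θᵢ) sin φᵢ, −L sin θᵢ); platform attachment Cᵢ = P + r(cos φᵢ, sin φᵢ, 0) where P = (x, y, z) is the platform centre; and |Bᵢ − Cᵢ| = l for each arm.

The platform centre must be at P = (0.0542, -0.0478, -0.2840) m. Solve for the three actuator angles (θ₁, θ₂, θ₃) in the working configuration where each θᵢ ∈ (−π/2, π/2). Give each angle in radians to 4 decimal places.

φ1=0.0° → target in arm frame (0.0542, -0.0478)
  A cos θ + B sin θ = C:  0.1458·cos θ + -0.2840·sin θ = 0.1458
  √(A²+B²)=0.3192;  θ1 = -1.0965+1.0967 ≈ 0.0002
arm 2 (φ=120.0°): x'=-0.0685, y'=-0.0230
  A=0.2685, B=-0.2840, C=(l²−L²−A²−y'²−z²)/(2L)=0.0231
  γ=atan2(-0.2840,0.2685)=-0.8135;  ψ=arccos(0.0590)=1.5118;  θ2=γ+ψ≈0.6983
rotate P by −φ3: (0.0143, 0.0708, -0.2840)
  A=0.1857, B=-0.2840, C=(l²−L²−A²−y'²−z²)/(2L)=0.1058
  γ=atan2(-0.2840,0.1857)=-0.9917;  ψ=arccos(0.3119)=1.2536;  θ3=γ+ψ≈0.2619

θ₁ = 0.0002, θ₂ = 0.6983, θ₃ = 0.2619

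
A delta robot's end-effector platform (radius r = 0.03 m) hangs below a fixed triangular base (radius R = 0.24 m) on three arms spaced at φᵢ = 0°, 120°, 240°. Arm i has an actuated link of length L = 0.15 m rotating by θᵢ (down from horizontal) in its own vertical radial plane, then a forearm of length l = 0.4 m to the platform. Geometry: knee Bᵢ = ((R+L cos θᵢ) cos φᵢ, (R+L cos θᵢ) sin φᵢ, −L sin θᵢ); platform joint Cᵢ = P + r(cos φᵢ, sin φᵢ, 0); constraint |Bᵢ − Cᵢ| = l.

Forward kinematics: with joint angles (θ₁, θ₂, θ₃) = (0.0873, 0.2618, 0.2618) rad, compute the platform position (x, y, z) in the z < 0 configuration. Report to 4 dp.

arm 1 at φ=0.0°: ρ1 = 0.3594;  S1 = (0.3594, 0.0000, -0.0131)
φ2=120.0°: virtual centre (-0.1774, 0.3073, -0.0388), radius l
arm 3 at φ=240.0°: ρ3 = 0.3549;  S3 = (-0.1774, -0.3073, -0.0388)
eliminate P² terms by subtracting sphere 1 from 2 and 3
linear system: -1.0737x+0.6147y = -0.0019−-0.0515z; -1.0737x+-0.6147y = -0.0019−-0.0515z
Cramer: x(z) = 0.0018-0.0480z;  y(z) = 0.0000+0.0000z
into |P−S₁|² = l²: 1.0023z² + 0.0605z + -0.0319 = 0;  Δ = 0.1316;  z = -0.2111 or 0.1508 → z<0 root = -0.2111
x = 0.0119, y = 0.0000

(0.0119, 0.0000, -0.2111)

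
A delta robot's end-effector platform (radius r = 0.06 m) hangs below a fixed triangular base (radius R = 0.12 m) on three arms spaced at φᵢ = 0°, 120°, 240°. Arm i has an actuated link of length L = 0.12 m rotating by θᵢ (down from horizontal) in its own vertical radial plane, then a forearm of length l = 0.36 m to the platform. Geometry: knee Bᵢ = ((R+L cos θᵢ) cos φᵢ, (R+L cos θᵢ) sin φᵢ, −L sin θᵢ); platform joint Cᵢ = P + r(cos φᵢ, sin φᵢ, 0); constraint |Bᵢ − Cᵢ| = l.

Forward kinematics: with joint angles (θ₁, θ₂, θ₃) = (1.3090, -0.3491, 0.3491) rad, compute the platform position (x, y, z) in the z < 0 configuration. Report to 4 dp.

φ1=0.0°: virtual centre (0.0911, 0.0000, -0.1159), radius l
S2 = (0.1728·cos120.0°, 0.1728·sin120.0°, 0.0410) = (-0.0864, 0.1496, 0.0410)
S3 = (0.1728·cos240.0°, 0.1728·sin240.0°, -0.0410) = (-0.0864, -0.1496, -0.0410)
subtract pairs → two planes through P
plane₁₂: -0.3549x+0.2992y+0.3139z = 0.0098
Cramer: x(z) = -0.0276+0.6532z;  y(z) = 0.0000-0.2743z
into |P−S₁|² = l²: 1.5020z² + 0.0768z + -0.1021 = 0;  Δ = 0.6192;  z = -0.2875 or 0.2364 → z<0 root = -0.2875
x = -0.2154, y = 0.0789

(-0.2154, 0.0789, -0.2875)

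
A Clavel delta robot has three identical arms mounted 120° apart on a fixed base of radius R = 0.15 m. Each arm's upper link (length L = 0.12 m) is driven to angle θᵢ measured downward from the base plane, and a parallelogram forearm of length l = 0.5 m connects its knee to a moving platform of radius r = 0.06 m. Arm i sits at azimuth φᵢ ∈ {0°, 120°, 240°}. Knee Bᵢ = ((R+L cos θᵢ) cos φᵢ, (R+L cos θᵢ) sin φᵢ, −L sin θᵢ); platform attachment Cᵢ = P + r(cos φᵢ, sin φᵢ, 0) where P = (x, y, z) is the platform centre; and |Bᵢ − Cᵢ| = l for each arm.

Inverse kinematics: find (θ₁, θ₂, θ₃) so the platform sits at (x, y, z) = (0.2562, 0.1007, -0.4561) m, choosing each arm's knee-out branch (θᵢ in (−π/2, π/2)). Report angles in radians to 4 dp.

arm 1 (φ=0.0°): x'=0.2562, y'=0.1007
  A=-0.1662, B=-0.4561, C=(l²−L²−A²−y'²−z²)/(2L)=-0.0425
  θ1 = atan2(B,A) + arccos(C/0.4854) = -0.2619
rotate P by −φ2: (-0.0409, -0.2722, -0.4561)
  A=0.1309, B=-0.4561, C=(l²−L²−A²−y'²−z²)/(2L)=-0.2653
  γ=atan2(-0.4561,0.1309)=-1.2913;  ψ=arccos(-0.5591)=2.1640;  θ2=γ+ψ≈0.8727
φ3=240.0° → target in arm frame (-0.2153, 0.1715)
  A=0.3053, B=-0.4561, C=(l²−L²−A²−y'²−z²)/(2L)=-0.3961
  θ3 = atan2(B,A) + arccos(C/0.5489) = 1.3961

θ₁ = -0.2619, θ₂ = 0.8727, θ₃ = 1.3961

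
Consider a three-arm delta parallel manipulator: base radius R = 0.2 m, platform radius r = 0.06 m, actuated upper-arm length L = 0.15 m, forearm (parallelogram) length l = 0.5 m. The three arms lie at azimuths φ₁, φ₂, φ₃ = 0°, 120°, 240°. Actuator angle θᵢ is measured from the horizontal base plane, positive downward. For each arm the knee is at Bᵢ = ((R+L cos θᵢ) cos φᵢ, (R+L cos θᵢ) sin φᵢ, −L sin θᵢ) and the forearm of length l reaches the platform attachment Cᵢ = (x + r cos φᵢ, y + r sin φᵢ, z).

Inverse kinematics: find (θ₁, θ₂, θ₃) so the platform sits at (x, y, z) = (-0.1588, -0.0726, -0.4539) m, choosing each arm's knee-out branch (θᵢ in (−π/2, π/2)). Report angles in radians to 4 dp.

arm 1 (φ=0.0°): x'=-0.1588, y'=-0.0726
  A=0.2988, B=-0.4539, C=(l²−L²−A²−y'²−z²)/(2L)=-0.2436
  θ1 = atan2(B,A) + arccos(C/0.5434) = 1.0470
φ2=120.0° → target in arm frame (0.0165, 0.1738)
  A cos θ + B sin θ = C:  0.1235·cos θ + -0.4539·sin θ = -0.0800
  θ2 = atan2(B,A) + arccos(C/0.4704) = 0.4364
φ3=240.0° → target in arm frame (0.1423, -0.1012)
  e−x'=-0.0023;  (l²−L²−(e−x')²−y'²−z²)/2L = 0.0374
  √(A²+B²)=0.4539;  θ3 = -1.5758+1.4883 ≈ -0.0875

θ₁ = 1.0470, θ₂ = 0.4364, θ₃ = -0.0875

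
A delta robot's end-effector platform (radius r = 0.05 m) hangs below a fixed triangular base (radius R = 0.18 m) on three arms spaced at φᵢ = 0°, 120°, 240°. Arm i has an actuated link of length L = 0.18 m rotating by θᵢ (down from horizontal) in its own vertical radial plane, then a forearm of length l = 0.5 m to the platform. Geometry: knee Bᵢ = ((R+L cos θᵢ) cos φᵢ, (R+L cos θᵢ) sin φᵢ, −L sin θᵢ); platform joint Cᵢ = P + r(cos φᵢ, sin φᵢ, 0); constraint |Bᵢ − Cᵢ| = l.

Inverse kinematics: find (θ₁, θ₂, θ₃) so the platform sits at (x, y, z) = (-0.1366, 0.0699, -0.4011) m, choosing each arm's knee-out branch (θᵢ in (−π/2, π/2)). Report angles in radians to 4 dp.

θ₁ = 0.6978, θ₂ = -0.3490, θ₃ = 0.1743

arm 1 (φ=0.0°): x'=-0.1366, y'=0.0699
  A=0.2666, B=-0.4011, C=(l²−L²−A²−y'²−z²)/(2L)=-0.0535
  θ1 = atan2(B,A) + arccos(C/0.4816) = 0.6978
rotate P by −φ2: (0.1288, 0.0833, -0.4011)
  A=0.0012, B=-0.4011, C=(l²−L²−A²−y'²−z²)/(2L)=0.1383
  γ=atan2(-0.4011,0.0012)=-1.5679;  ψ=arccos(0.3447)=1.2189;  θ2=γ+ψ≈-0.3490
arm 3 (φ=240.0°): x'=0.0078, y'=-0.1532
  e−x'=0.1222;  (l²−L²−(e−x')²−y'²−z²)/2L = 0.0508
  θ3 = atan2(B,A) + arccos(C/0.4193) = 0.1743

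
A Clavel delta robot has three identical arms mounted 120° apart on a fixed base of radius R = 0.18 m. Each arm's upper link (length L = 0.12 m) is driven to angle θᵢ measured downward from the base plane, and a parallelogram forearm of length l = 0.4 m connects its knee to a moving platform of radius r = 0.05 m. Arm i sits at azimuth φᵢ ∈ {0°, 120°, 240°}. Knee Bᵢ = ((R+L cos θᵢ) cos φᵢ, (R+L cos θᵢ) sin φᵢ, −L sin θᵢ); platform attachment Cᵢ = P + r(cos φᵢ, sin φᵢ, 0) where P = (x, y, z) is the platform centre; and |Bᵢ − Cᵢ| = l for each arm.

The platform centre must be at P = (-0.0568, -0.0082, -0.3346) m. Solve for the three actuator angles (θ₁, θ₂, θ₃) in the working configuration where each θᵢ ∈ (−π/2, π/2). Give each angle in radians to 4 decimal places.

θ₁ = 0.5235, θ₂ = 0.0873, θ₃ = 0.0000

φ1=0.0° → target in arm frame (-0.0568, -0.0082)
  e−x'=0.1868;  (l²−L²−(e−x')²−y'²−z²)/2L = -0.0055
  θ1 = atan2(B,A) + arccos(C/0.3832) = 0.5235
rotate P by −φ2: (0.0213, 0.0533, -0.3346)
  A=0.1087, B=-0.3346, C=(l²−L²−A²−y'²−z²)/(2L)=0.0791
  θ2 = atan2(B,A) + arccos(C/0.3518) = 0.0873
φ3=240.0° → target in arm frame (0.0355, -0.0451)
  A cos θ + B sin θ = C:  0.0945·cos θ + -0.3346·sin θ = 0.0945
  θ3 = atan2(B,A) + arccos(C/0.3477) = 0.0000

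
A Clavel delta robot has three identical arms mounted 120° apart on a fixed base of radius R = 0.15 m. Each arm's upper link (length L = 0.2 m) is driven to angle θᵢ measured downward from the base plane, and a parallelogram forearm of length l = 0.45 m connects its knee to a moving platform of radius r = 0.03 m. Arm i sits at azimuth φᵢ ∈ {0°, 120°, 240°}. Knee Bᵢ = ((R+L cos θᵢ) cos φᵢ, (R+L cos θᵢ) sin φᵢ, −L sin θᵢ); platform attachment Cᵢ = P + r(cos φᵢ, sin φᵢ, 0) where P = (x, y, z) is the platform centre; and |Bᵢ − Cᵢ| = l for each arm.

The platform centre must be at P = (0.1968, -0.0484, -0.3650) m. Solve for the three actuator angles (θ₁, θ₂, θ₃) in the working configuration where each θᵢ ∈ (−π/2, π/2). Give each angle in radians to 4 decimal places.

θ₁ = -0.3488, θ₂ = 0.9599, θ₃ = 0.6980

arm 1 (φ=0.0°): x'=0.1968, y'=-0.0484
  A cos θ + B sin θ = C:  -0.0768·cos θ + -0.3650·sin θ = 0.0526
  √(A²+B²)=0.3730;  θ1 = -1.7782+1.4293 ≈ -0.3488
arm 2 (φ=120.0°): x'=-0.1403, y'=-0.1462
  e−x'=0.2603;  (l²−L²−(e−x')²−y'²−z²)/2L = -0.1497
  γ=atan2(-0.3650,0.2603)=-0.9513;  ψ=arccos(-0.3339)=1.9112;  θ2=γ+ψ≈0.9599
φ3=240.0° → target in arm frame (-0.0565, 0.1946)
  e−x'=0.1765;  (l²−L²−(e−x')²−y'²−z²)/2L = -0.0994
  √(A²+B²)=0.4054;  θ3 = -1.1204+1.8185 ≈ 0.6980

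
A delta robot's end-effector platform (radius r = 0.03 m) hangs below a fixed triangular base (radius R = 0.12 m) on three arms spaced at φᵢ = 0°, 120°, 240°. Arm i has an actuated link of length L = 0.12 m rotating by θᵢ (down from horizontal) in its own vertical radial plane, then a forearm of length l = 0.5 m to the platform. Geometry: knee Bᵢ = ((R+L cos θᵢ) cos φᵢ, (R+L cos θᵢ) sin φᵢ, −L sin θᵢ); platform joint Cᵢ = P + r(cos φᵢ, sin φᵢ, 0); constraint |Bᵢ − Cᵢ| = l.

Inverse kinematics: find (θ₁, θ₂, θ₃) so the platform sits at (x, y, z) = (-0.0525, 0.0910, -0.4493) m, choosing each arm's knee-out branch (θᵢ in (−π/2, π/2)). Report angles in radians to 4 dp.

rotate P by −φ1: (-0.0525, 0.0910, -0.4493)
  A=0.1425, B=-0.4493, C=(l²−L²−A²−y'²−z²)/(2L)=0.0214
  γ=atan2(-0.4493,0.1425)=-1.2637;  ψ=arccos(0.0455)=1.5253;  θ1=γ+ψ≈0.2617
arm 2 (φ=120.0°): x'=0.1051, y'=0.0000
  A cos θ + B sin θ = C:  -0.0151·cos θ + -0.4493·sin θ = 0.1396
  θ2 = atan2(B,A) + arccos(C/0.4496) = -0.3492
rotate P by −φ3: (-0.0526, -0.0910, -0.4493)
  A cos θ + B sin θ = C:  0.1426·cos θ + -0.4493·sin θ = 0.0214
  √(A²+B²)=0.4714;  θ3 = -1.2636+1.5254 ≈ 0.2619

θ₁ = 0.2617, θ₂ = -0.3492, θ₃ = 0.2619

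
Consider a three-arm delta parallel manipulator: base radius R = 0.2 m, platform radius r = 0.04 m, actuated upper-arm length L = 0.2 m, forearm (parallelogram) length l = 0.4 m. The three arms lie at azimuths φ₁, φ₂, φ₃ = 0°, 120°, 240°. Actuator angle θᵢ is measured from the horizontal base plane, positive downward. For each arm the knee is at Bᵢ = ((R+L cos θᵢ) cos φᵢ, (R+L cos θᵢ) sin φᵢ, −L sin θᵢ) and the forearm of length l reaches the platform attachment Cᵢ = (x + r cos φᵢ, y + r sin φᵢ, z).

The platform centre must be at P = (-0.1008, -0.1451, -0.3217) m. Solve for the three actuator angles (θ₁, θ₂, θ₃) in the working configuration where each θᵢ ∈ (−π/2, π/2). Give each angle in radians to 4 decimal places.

θ₁ = 1.1346, θ₂ = 1.0472, θ₃ = -0.1747

arm 1 (φ=0.0°): x'=-0.1008, y'=-0.1451
  A cos θ + B sin θ = C:  0.2608·cos θ + -0.3217·sin θ = -0.1814
  γ=atan2(-0.3217,0.2608)=-0.8896;  ψ=arccos(-0.4380)=2.0242;  θ1=γ+ψ≈1.1346
arm 2 (φ=120.0°): x'=-0.0753, y'=0.1598
  e−x'=0.2353;  (l²−L²−(e−x')²−y'²−z²)/2L = -0.1610
  θ2 = atan2(B,A) + arccos(C/0.3985) = 1.0472
arm 3 (φ=240.0°): x'=0.1761, y'=-0.0147
  e−x'=-0.0161;  (l²−L²−(e−x')²−y'²−z²)/2L = 0.0401
  θ3 = atan2(B,A) + arccos(C/0.3221) = -0.1747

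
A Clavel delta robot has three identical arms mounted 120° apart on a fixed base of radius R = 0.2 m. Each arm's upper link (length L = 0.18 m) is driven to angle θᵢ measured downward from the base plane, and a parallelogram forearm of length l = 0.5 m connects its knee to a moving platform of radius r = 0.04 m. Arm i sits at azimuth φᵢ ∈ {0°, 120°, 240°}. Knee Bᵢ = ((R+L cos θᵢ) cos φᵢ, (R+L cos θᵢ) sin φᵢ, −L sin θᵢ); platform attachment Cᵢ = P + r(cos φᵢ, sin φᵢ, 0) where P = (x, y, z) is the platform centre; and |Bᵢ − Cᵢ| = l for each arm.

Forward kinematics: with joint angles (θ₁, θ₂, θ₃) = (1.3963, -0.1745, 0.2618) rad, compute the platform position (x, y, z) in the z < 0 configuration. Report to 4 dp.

(-0.2531, 0.0538, -0.4001)

O1 = (0.1913·cos0.0°, 0.1913·sin0.0°, -0.1773) = (0.1913, 0.0000, -0.1773)
φ2=120.0°: virtual centre (-0.1686, 0.2921, 0.0313), radius l
arm 3 at φ=240.0°: (R−r)+L cos θ3 = 0.3339;  O3 = (-0.1669, -0.2891, -0.0466)
subtract pairs → two planes through P
[-0.7198 0.5842 0.4170]·P = 0.0467;  [-0.7164 -0.5783 0.2614]·P = 0.0456
Cramer: x(z) = -0.0643+0.4718z;  y(z) = 0.0007-0.1325z
quadratic in z: (1.2402)z²+(0.1132)z+(-0.1533)=0, √Δ=0.8793 → z ∈ {-0.4001, 0.3089}; z = -0.4001 (taking z<0)
x = -0.2531, y = 0.0538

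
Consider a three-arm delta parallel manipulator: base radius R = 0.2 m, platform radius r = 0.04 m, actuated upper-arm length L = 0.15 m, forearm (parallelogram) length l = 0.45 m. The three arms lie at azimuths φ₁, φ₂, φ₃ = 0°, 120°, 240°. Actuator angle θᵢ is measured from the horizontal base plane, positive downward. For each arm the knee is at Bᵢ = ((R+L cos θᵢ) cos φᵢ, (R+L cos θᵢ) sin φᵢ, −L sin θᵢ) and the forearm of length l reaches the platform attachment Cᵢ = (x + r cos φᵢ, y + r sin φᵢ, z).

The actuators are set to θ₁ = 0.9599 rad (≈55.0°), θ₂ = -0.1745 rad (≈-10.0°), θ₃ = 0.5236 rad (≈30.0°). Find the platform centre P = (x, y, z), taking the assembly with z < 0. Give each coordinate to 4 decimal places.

φ1=0.0°: virtual centre (0.2460, 0.0000, -0.1229), radius l
arm 2 at φ=120.0°: (R−r)+L cos θ2 = 0.3077;  centre 2 = (-0.1539, 0.2665, 0.0260)
centre 3 = (0.2899·cos240.0°, 0.2899·sin240.0°, -0.0750) = (-0.1450, -0.2511, -0.0750)
eliminate P² terms by subtracting sphere 1 from 2 and 3
linear system: -0.7998x+0.5330y = 0.0197−0.2978z; -0.7820x+-0.5021y = 0.0140−0.0957z
det = 0.8184;  x = -0.0213+0.2451z,  y = 0.0051+-0.1910z
quadratic in z: (1.0966)z²+(0.1128)z+(-0.1159)=0, √Δ=0.7220 → z ∈ {-0.3806, 0.2778}; z = -0.3806 (taking z<0)
x = -0.1145, y = 0.0778

(-0.1145, 0.0778, -0.3806)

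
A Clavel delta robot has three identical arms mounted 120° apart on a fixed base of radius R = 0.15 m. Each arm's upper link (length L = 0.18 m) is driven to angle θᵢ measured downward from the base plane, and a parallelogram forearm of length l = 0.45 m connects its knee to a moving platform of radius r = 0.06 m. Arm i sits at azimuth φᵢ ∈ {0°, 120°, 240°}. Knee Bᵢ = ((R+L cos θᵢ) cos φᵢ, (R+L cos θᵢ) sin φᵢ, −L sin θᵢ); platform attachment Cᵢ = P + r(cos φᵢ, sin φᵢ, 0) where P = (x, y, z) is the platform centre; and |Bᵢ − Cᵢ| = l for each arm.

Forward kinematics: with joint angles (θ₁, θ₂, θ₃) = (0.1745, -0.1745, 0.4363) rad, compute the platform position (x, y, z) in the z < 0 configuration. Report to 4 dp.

centre 1 = (0.2673·cos0.0°, 0.2673·sin0.0°, -0.0313) = (0.2673, 0.0000, -0.0313)
arm 2 at φ=120.0°: ρ2 = 0.2673;  centre 2 = (-0.1336, 0.2315, 0.0313)
arm 3 at φ=240.0°: ρ3 = 0.2531;  centre 3 = (-0.1266, -0.2192, -0.0761)
|centre ₂|²−|centre ₁|² = 0.0000;  |centre ₃|²−|centre ₁|² = -0.0025
linear system: -0.8018x+0.4629y = 0.0000−0.1250z; -0.7877x+-0.4384y = -0.0025−-0.0896z
det = 0.7162;  x = 0.0016+0.0186z,  y = 0.0028+-0.2378z
into |P−centre ₁|² = l²: 1.0569z² + 0.0513z + -0.1310 = 0;  Δ = 0.5563;  z = -0.3771 or 0.3286 → z<0 root = -0.3771
x = -0.0054, y = 0.0925

(-0.0054, 0.0925, -0.3771)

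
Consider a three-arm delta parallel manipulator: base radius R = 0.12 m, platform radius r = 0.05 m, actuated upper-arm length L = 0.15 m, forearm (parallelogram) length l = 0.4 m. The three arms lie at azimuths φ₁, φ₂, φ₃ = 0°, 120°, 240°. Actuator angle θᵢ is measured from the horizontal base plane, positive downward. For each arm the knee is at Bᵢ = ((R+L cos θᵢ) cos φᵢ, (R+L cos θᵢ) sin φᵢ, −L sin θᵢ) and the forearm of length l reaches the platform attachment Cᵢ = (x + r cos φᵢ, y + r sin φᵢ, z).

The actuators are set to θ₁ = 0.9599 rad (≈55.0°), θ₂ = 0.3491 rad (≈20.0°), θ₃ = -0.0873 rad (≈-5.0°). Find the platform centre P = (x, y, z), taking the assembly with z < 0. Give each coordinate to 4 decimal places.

(-0.1577, -0.0625, -0.3630)

arm 1 at φ=0.0°: (R−r)+L cos θ1 = 0.1560;  O1 = (0.1560, 0.0000, -0.1229)
O2 = (0.2110·cos120.0°, 0.2110·sin120.0°, -0.0513) = (-0.1055, 0.1827, -0.0513)
φ3=240.0°: virtual centre (-0.1097, -0.1900, 0.0131), radius l
eliminate P² terms by subtracting sphere 1 from 2 and 3
[-0.5230 0.3654 0.1431]·P = 0.0077;  [-0.5315 -0.3801 0.2719]·P = 0.0089
det = 0.3930;  x = -0.0157+0.3912z,  y = -0.0014+0.1683z
sphere 1 gives Az²+Bz+C=0 with A=1.1814, B=0.1109, C=-0.1154;  B²−4AC=0.5577;  roots -0.3630, 0.2691;  negative root z = -0.3630
x = -0.1577, y = -0.0625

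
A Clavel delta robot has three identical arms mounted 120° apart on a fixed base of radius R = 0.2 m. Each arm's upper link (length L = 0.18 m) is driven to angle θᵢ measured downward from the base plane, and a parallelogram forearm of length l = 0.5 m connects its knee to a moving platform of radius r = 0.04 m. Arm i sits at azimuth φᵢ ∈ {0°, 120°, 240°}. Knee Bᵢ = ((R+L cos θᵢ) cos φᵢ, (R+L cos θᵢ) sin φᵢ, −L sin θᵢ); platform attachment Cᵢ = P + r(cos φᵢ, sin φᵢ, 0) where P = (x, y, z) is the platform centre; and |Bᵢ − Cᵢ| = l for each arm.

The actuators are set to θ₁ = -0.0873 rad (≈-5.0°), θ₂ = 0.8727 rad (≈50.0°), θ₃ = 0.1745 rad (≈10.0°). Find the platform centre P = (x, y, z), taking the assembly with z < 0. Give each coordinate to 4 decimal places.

O1 = (0.3393·cos0.0°, 0.3393·sin0.0°, 0.0157) = (0.3393, 0.0000, 0.0157)
φ2=120.0°: virtual centre (-0.1378, 0.2388, -0.1379), radius l
φ3=240.0°: virtual centre (-0.1686, -0.2921, -0.0313), radius l
eliminate P² terms by subtracting sphere 1 from 2 and 3
plane₁₂: -0.9543x+0.4775y+-0.3072z = -0.0204
Cramer: x(z) = 0.0117-0.2151z;  y(z) = -0.0192+0.2134z
quadratic in z: (1.0918)z²+(0.1013)z+(-0.1421)=0, √Δ=0.7941 → z ∈ {-0.4101, 0.3173}; z = -0.4101 (taking z<0)
x = 0.0999, y = -0.1067

(0.0999, -0.1067, -0.4101)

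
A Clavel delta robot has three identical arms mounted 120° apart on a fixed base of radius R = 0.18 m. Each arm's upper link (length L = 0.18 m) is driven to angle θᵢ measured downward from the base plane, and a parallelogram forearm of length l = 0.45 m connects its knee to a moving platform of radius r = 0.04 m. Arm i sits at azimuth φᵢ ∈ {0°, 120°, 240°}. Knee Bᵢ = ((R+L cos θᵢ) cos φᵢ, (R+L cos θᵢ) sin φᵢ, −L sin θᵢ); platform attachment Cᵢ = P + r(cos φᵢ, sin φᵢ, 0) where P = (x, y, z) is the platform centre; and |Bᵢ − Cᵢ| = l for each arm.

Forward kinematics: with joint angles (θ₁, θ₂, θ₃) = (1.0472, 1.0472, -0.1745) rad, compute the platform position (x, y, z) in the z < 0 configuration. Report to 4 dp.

(-0.1016, -0.1760, -0.4040)

φ1=0.0°: virtual centre (0.2300, 0.0000, -0.1559), radius l
φ2=120.0°: virtual centre (-0.1150, 0.1992, -0.1559), radius l
arm 3 at φ=240.0°: (R−r)+L cos θ3 = 0.3173;  centre 3 = (-0.1586, -0.2748, 0.0313)
|centre ₂|²−|centre ₁|² = 0.0000;  |centre ₃|²−|centre ₁|² = 0.0244
plane₁₂: -0.6900x+0.3984y+0.0000z = 0.0000
Cramer: x(z) = -0.0141+0.2165z;  y(z) = -0.0245+0.3749z
quadratic in z: (1.1874)z²+(0.1877)z+(-0.1180)=0, √Δ=0.7718 → z ∈ {-0.4040, 0.2460}; z = -0.4040 (taking z<0)
x = -0.1016, y = -0.1760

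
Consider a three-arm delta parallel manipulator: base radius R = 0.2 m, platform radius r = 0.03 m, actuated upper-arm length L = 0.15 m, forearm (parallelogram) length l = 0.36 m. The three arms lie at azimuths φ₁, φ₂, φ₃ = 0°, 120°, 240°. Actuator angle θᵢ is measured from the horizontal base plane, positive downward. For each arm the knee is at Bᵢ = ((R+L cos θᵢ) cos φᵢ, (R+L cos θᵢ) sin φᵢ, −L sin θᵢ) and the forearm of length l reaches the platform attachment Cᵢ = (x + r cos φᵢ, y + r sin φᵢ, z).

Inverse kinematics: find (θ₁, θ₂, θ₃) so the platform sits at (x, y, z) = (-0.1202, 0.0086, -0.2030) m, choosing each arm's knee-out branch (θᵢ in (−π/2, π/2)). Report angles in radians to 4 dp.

φ1=0.0° → target in arm frame (-0.1202, 0.0086)
  e−x'=0.2902;  (l²−L²−(e−x')²−y'²−z²)/2L = -0.0613
  γ=atan2(-0.2030,0.2902)=-0.6104;  ψ=arccos(-0.1732)=1.7448;  θ1=γ+ψ≈1.1344
φ2=120.0° → target in arm frame (0.0675, 0.0998)
  e−x'=0.1025;  (l²−L²−(e−x')²−y'²−z²)/2L = 0.1515
  θ2 = atan2(B,A) + arccos(C/0.2274) = -0.2615
rotate P by −φ3: (0.0527, -0.1084, -0.2030)
  A=0.1173, B=-0.2030, C=(l²−L²−A²−y'²−z²)/(2L)=0.1346
  γ=atan2(-0.2030,0.1173)=-1.0467;  ψ=arccos(0.5739)=0.9595;  θ3=γ+ψ≈-0.0871

θ₁ = 1.1344, θ₂ = -0.2615, θ₃ = -0.0871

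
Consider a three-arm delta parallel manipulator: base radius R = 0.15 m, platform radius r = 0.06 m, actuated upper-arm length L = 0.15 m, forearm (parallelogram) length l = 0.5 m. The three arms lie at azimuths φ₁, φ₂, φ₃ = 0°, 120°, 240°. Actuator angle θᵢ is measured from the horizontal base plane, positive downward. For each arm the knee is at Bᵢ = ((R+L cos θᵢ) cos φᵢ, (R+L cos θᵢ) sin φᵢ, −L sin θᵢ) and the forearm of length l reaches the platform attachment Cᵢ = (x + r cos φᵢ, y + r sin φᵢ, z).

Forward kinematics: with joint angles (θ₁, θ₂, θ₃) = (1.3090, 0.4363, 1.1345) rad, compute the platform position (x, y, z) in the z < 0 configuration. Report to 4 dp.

(-0.1192, 0.1302, -0.5590)

φ1=0.0°: virtual centre (0.1288, 0.0000, -0.1449), radius l
φ2=120.0°: virtual centre (-0.1130, 0.1957, -0.0634), radius l
arm 3 at φ=240.0°: (R−r)+L cos θ3 = 0.1534;  centre 3 = (-0.0767, -0.1328, -0.1359)
subtract pairs → two planes through P
plane₁₂: -0.4836x+0.3914y+0.1630z = 0.0175
det = 0.2893;  x = -0.0220+0.1739z,  y = 0.0174+-0.2017z
quadratic in z: (1.0709)z²+(0.2303)z+(-0.2059)=0, √Δ=0.9671 → z ∈ {-0.5590, 0.3440}; z = -0.5590 (taking z<0)
x = -0.1192, y = 0.1302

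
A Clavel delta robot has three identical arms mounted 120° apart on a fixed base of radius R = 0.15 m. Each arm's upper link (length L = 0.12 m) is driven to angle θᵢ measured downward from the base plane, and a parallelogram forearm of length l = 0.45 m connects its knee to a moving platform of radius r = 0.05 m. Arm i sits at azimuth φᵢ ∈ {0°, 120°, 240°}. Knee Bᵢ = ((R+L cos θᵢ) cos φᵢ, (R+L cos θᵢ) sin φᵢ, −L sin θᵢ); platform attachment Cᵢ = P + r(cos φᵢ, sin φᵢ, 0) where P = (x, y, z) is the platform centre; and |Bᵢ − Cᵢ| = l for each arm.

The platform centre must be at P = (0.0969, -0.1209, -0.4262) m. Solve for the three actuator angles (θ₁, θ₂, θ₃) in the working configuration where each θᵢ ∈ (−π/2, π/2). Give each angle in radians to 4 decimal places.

φ1=0.0° → target in arm frame (0.0969, -0.1209)
  A cos θ + B sin θ = C:  0.0031·cos θ + -0.4262·sin θ = -0.0341
  √(A²+B²)=0.4262;  θ1 = -1.5635+1.6508 ≈ 0.0873
φ2=120.0° → target in arm frame (-0.1532, -0.0235)
  A=0.2532, B=-0.4262, C=(l²−L²−A²−y'²−z²)/(2L)=-0.2424
  θ2 = atan2(B,A) + arccos(C/0.4957) = 1.0470
arm 3 (φ=240.0°): x'=0.0563, y'=0.1444
  e−x'=0.0437;  (l²−L²−(e−x')²−y'²−z²)/2L = -0.0679
  γ=atan2(-0.4262,0.0437)=-1.4685;  ψ=arccos(-0.1585)=1.7300;  θ3=γ+ψ≈0.2615

θ₁ = 0.0873, θ₂ = 1.0470, θ₃ = 0.2615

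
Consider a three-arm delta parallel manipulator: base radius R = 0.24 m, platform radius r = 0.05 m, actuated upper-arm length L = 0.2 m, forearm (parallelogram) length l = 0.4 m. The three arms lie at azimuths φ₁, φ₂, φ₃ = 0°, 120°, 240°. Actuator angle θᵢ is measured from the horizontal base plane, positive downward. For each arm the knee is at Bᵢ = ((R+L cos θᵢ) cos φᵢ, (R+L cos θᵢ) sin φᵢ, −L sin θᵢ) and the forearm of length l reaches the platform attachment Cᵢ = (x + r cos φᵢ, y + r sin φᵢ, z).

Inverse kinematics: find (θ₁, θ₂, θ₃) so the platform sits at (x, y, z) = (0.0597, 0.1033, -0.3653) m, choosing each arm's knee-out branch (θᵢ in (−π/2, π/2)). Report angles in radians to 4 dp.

θ₁ = 0.6107, θ₂ = 0.6111, θ₃ = 1.3090

arm 1 (φ=0.0°): x'=0.0597, y'=0.1033
  e−x'=0.1303;  (l²−L²−(e−x')²−y'²−z²)/2L = -0.1027
  γ=atan2(-0.3653,0.1303)=-1.2282;  ψ=arccos(-0.2649)=1.8389;  θ1=γ+ψ≈0.6107
arm 2 (φ=120.0°): x'=0.0596, y'=-0.1034
  A=0.1304, B=-0.3653, C=(l²−L²−A²−y'²−z²)/(2L)=-0.1028
  √(A²+B²)=0.3879;  θ2 = -1.2280+1.8391 ≈ 0.6111
arm 3 (φ=240.0°): x'=-0.1193, y'=0.0001
  A cos θ + B sin θ = C:  0.3093·cos θ + -0.3653·sin θ = -0.2728
  θ3 = atan2(B,A) + arccos(C/0.4787) = 1.3090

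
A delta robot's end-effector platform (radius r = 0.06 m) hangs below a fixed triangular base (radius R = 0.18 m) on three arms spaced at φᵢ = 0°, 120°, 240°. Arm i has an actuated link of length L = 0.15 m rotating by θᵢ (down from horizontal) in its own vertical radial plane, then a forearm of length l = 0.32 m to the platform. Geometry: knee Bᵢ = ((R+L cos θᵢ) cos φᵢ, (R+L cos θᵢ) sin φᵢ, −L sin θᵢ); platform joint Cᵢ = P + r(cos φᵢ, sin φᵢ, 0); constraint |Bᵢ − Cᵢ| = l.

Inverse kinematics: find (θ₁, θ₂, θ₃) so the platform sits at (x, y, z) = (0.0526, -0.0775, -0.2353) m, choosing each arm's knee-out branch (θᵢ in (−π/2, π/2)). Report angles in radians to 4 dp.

rotate P by −φ1: (0.0526, -0.0775, -0.2353)
  e−x'=0.0674;  (l²−L²−(e−x')²−y'²−z²)/2L = 0.0466
  √(A²+B²)=0.2448;  θ1 = -1.2918+1.3792 ≈ 0.0873
arm 2 (φ=120.0°): x'=-0.0934, y'=-0.0068
  A=0.2134, B=-0.2353, C=(l²−L²−A²−y'²−z²)/(2L)=-0.0702
  θ2 = atan2(B,A) + arccos(C/0.3177) = 0.9595
φ3=240.0° → target in arm frame (0.0408, 0.0843)
  A=0.0792, B=-0.2353, C=(l²−L²−A²−y'²−z²)/(2L)=0.0372
  √(A²+B²)=0.2483;  θ3 = -1.2462+1.4204 ≈ 0.1743

θ₁ = 0.0873, θ₂ = 0.9595, θ₃ = 0.1743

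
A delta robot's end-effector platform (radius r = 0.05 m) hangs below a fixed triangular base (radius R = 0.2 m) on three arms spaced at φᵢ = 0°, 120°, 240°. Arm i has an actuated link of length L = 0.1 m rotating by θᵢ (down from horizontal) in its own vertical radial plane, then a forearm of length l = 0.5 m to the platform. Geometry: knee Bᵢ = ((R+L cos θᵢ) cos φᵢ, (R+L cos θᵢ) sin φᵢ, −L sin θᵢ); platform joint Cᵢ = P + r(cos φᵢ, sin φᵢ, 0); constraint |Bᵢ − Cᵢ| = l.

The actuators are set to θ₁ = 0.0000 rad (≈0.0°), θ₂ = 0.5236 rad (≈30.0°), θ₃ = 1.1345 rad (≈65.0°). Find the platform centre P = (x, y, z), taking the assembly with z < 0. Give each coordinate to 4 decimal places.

arm 1 at φ=0.0°: e+L cos θ1 = 0.2500;  centre 1 = (0.2500, 0.0000, 0.0000)
centre 2 = (0.2366·cos120.0°, 0.2366·sin120.0°, -0.0500) = (-0.1183, 0.2049, -0.0500)
centre 3 = (0.1923·cos240.0°, 0.1923·sin240.0°, -0.0906) = (-0.0961, -0.1665, -0.0906)
eliminate P² terms by subtracting sphere 1 from 2 and 3
linear system: -0.7366x+0.4098y = -0.0040−-0.1000z; -0.6923x+-0.3330y = -0.0173−-0.1813z
Cramer: x(z) = 0.0160-0.2034z;  y(z) = 0.0189-0.1215z
quadratic in z: (1.0561)z²+(0.0906)z+(-0.1949)=0, √Δ=0.9118 → z ∈ {-0.4746, 0.3888}; z = -0.4746 (taking z<0)
x = 0.1125, y = 0.0765

(0.1125, 0.0765, -0.4746)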